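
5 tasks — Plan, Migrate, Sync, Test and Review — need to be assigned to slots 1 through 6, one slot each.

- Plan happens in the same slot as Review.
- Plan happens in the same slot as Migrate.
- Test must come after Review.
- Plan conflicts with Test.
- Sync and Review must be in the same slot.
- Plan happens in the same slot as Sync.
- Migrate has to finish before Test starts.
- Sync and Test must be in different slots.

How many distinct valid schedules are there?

15

Splitting on Plan: it can be 1 (5), 2 (4), 3 (3), 4 (2), 5 (1). Listing each branch's schedules as (Migrate, Sync, Test, Review):
Plan=1: (1,1,2,1) (1,1,3,1) (1,1,4,1) (1,1,5,1) (1,1,6,1) — 5.
Plan=2: (2,2,3,2) (2,2,4,2) (2,2,5,2) (2,2,6,2) — 4.
Plan=3: (3,3,4,3) (3,3,5,3) (3,3,6,3) — 3.
Plan=4: (4,4,5,4) (4,4,6,4) — 2.
Plan=5: (5,5,6,5) — 1.
Summing: 5 + 4 + 3 + 2 + 1 = 15.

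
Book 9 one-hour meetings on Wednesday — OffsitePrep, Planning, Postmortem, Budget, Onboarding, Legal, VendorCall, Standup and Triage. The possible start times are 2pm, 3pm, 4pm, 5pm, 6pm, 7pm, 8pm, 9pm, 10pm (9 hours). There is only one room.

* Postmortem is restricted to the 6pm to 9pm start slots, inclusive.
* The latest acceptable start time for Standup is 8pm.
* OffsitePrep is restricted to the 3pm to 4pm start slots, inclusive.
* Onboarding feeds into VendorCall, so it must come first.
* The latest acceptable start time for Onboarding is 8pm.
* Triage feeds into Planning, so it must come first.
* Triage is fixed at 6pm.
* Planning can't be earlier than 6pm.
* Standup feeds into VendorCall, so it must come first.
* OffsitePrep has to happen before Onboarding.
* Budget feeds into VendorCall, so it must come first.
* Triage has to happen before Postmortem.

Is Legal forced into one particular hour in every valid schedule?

No

Legal can be 2pm (e.g. Onboarding=4pm, Triage=6pm, Standup=5pm, OffsitePrep=3pm, VendorCall=10pm, Budget=9pm, Legal=2pm, Postmortem=7pm, Planning=8pm) or 3pm (e.g. VendorCall in 10pm, Planning in 8pm, Postmortem in 7pm, Budget in 9pm, OffsitePrep in 4pm, Standup in 2pm, Legal in 3pm, Onboarding in 5pm, Triage in 6pm).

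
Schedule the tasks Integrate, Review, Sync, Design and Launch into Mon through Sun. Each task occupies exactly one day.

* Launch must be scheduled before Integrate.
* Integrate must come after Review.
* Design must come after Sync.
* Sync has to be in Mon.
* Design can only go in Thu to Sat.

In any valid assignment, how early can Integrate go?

Tue

Precedence pushes Integrate to at least Tue.
Integrate at Tue is achievable: Review in Mon, Launch in Mon, Design in Thu, Sync in Mon, Integrate in Tue.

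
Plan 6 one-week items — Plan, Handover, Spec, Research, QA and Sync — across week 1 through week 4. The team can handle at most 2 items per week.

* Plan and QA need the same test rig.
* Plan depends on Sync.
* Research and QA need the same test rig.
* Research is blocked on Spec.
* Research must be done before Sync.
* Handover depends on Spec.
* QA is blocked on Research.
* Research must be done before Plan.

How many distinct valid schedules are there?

Enumerating: Spec=week 1; Handover=week 2; Plan=week 4; Research=week 2; QA=week 3; Sync=week 3 | Spec in week 1, Sync in week 3, QA in week 3, Research in week 2, Handover in week 4, Plan in week 4.

2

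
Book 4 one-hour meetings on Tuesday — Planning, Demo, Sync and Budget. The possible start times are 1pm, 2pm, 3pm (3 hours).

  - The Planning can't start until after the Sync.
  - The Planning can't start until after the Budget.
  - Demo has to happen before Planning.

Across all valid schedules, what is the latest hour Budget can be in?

2pm

Downstream work caps Budget at 2pm.
Budget at 2pm is achievable: Planning -> 3pm, Demo -> 1pm, Budget -> 2pm, Sync -> 1pm.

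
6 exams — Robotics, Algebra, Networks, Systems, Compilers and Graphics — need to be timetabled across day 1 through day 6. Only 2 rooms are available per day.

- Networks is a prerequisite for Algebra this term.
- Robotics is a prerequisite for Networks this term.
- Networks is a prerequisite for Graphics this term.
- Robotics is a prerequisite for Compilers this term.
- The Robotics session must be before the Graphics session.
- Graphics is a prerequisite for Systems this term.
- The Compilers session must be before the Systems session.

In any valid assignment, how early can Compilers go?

Precedence pushes Compilers to at least day 2; downstream work caps Compilers at day 5.
Compilers at day 2 is achievable: Networks in day 2; Systems in day 4; Compilers in day 2; Graphics in day 3; Algebra in day 3; Robotics in day 1.

day 2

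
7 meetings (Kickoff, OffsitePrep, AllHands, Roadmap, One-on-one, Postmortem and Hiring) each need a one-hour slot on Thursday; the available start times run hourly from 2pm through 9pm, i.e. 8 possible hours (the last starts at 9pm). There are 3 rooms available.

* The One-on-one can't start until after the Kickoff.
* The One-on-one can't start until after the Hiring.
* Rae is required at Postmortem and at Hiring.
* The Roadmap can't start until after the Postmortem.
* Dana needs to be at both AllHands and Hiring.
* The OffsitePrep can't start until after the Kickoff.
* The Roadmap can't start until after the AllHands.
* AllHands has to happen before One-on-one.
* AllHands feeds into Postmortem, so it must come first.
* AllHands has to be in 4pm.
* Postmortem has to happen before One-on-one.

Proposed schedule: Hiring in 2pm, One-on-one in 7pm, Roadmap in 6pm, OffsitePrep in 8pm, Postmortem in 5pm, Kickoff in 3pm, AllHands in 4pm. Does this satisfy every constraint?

Valid

The Roadmap can't start until after the Postmortem — holds.
There are 3 rooms available — holds.
Dana needs to be at both AllHands and Hiring — holds.
The One-on-one can't start until after the Kickoff — holds.
AllHands has to be in 4pm — holds.
Postmortem has to happen before One-on-one — holds.
The Roadmap can't start until after the AllHands — holds.
AllHands feeds into Postmortem, so it must come first — holds.
The One-on-one can't start until after the Hiring — holds.
The OffsitePrep can't start until after the Kickoff — holds.
Rae is required at Postmortem and at Hiring — holds.
AllHands has to happen before One-on-one — holds.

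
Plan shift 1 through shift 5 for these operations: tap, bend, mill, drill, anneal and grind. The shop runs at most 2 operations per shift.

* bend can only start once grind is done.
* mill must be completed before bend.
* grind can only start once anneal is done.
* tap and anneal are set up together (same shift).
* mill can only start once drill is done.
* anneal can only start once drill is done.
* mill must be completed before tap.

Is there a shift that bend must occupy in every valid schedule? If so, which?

shift 5

Precedence pushes bend to at least shift 5.
So bend is pinned to shift 5.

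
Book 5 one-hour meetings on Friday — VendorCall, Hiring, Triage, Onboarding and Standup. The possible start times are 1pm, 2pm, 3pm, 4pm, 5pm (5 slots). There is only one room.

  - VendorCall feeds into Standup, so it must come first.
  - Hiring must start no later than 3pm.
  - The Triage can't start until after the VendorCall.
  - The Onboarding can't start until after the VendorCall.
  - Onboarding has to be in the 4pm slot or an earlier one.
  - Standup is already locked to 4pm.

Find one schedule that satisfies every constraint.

Standup -> 4pm; VendorCall -> 2pm; Triage -> 5pm; Hiring -> 1pm; Onboarding -> 3pm

Checking: VendorCall(2pm) before Triage(5pm); VendorCall(2pm) before Onboarding(3pm); VendorCall(2pm) before Standup(4pm); Hiring=1pm in [1pm,3pm]; Onboarding=3pm in [1pm,4pm]; Standup=4pm in [4pm,4pm]; max 1 per slot (cap 1).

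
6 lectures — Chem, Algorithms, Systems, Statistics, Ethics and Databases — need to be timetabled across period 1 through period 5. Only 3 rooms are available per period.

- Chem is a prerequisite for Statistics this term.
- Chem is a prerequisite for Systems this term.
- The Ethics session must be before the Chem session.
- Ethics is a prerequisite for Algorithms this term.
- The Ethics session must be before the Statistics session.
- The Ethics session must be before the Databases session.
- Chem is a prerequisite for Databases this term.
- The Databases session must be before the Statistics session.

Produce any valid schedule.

Chem=period 2, Ethics=period 1, Databases=period 3, Statistics=period 4, Algorithms=period 2, Systems=period 3

Checking: Chem(period 2) before Systems(period 3); Chem(period 2) before Databases(period 3); Chem(period 2) before Statistics(period 4); Ethics(period 1) before Statistics(period 4); Ethics(period 1) before Algorithms(period 2); Ethics(period 1) before Databases(period 3); Databases(period 3) before Statistics(period 4); Ethics(period 1) before Chem(period 2); max 2 per period (cap 3).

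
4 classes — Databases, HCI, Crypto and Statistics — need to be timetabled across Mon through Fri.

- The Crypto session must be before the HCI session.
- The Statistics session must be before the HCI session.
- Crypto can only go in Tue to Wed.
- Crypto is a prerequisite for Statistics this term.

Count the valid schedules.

20

Splitting on Databases: it can be Mon (4), Tue (4), Wed (4), Thu (4), Fri (4). Listing each branch's schedules as (HCI, Crypto, Statistics):
Databases=Mon: (Thu,Tue,Wed) (Fri,Tue,Wed) (Fri,Tue,Thu) (Fri,Wed,Thu) — 4.
Databases=Tue: (Thu,Tue,Wed) (Fri,Tue,Wed) (Fri,Tue,Thu) (Fri,Wed,Thu) — 4.
Databases=Wed: (Thu,Tue,Wed) (Fri,Tue,Wed) (Fri,Tue,Thu) (Fri,Wed,Thu) — 4.
Databases=Thu: (Thu,Tue,Wed) (Fri,Tue,Wed) (Fri,Tue,Thu) (Fri,Wed,Thu) — 4.
Databases=Fri: (Thu,Tue,Wed) (Fri,Tue,Wed) (Fri,Tue,Thu) (Fri,Wed,Thu) — 4.
Summing: 4 + 4 + 4 + 4 + 4 = 20.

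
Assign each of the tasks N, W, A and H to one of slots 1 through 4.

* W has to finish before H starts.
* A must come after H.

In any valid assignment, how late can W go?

2

Downstream work caps W at 2.
W at 2 is achievable: A in 4; N in 1; W in 2; H in 3.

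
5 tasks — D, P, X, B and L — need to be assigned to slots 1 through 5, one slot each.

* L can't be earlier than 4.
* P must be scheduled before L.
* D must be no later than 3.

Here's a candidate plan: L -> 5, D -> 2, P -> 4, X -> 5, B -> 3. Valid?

P must be scheduled before L — holds.
L can't be earlier than 4 — holds.
D must be no later than 3 — holds.

Yes, all constraints hold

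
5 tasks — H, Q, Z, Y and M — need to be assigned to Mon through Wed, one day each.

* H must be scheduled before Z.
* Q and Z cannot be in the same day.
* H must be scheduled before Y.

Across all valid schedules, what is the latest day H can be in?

Downstream work caps H at Tue.
H at Tue is achievable: Z -> Wed, Y -> Wed, H -> Tue, Q -> Mon, M -> Mon.

Tue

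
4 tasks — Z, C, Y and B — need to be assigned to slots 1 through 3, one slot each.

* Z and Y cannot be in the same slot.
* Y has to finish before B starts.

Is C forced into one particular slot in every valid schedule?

No

C can be 1 (e.g. Y=1; C=1; Z=2; B=2) or 2 (e.g. Z=2; Y=1; B=2; C=2).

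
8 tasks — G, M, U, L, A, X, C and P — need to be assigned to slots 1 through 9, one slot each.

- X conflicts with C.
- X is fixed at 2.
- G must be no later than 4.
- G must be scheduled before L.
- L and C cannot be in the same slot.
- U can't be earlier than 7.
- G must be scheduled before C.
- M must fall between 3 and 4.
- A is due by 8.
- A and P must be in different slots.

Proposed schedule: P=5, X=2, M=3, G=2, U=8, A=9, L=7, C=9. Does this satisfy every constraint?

No. A is due by 8 is not satisfied.

L and C cannot be in the same slot — holds.
X is fixed at 2 — holds.
U can't be earlier than 7 — holds.
X conflicts with C — holds.
G must be scheduled before C — holds.
A and P must be in different slots — holds.
G must be no later than 4 — holds.
G must be scheduled before L — holds.
A is due by 8 — violated.
M must fall between 3 and 4 — holds.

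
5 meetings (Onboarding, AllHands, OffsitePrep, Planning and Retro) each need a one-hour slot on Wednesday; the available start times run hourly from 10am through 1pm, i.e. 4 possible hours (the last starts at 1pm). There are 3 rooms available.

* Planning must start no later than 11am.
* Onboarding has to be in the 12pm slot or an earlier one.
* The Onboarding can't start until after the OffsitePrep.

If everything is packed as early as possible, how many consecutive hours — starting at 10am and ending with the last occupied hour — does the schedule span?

2

The precedence chain requires at least 2 distinct hours.
With at most 3 per hour and 5 meetings, at least 2 hours are needed.
2 works (last occupied hour: 11am): for example Onboarding -> 11am; AllHands -> 10am; OffsitePrep -> 10am; Planning -> 10am; Retro -> 11am.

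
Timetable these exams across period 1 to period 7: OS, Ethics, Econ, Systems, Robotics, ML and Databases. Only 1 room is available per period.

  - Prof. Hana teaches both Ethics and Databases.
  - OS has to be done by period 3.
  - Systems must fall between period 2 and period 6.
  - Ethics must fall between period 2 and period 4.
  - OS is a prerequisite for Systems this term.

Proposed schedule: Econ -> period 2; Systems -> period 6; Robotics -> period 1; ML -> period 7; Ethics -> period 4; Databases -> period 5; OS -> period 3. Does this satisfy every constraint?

Yes

OS is a prerequisite for Systems this term — holds.
Only 1 room is available per period — holds.
Systems must fall between period 2 and period 6 — holds.
Ethics must fall between period 2 and period 4 — holds.
Prof. Hana teaches both Ethics and Databases — holds.
OS has to be done by period 3 — holds.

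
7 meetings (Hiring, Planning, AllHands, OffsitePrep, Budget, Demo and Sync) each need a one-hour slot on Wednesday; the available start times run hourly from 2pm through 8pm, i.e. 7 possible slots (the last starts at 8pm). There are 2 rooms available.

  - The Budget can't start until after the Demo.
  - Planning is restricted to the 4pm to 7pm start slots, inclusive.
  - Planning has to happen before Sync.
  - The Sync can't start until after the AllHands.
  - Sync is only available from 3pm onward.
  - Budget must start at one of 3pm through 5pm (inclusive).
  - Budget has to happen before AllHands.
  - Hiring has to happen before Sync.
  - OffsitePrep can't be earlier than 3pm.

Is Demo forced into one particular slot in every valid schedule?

Demo can be 2pm (e.g. Planning in 4pm, OffsitePrep in 3pm, Sync in 5pm, Demo in 2pm, Hiring in 2pm, AllHands in 4pm, Budget in 3pm) or 3pm (e.g. OffsitePrep -> 3pm, Demo -> 3pm, Hiring -> 2pm, Planning -> 4pm, Sync -> 6pm, AllHands -> 5pm, Budget -> 4pm).

No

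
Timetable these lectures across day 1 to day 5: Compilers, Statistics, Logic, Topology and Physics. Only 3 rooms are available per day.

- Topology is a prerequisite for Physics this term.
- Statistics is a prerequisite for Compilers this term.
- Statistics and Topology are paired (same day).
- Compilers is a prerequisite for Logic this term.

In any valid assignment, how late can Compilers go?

day 4

Precedence pushes Compilers to at least day 2; downstream work caps Compilers at day 4.
Compilers at day 4 is achievable: Topology -> day 1; Logic -> day 5; Statistics -> day 1; Physics -> day 2; Compilers -> day 4.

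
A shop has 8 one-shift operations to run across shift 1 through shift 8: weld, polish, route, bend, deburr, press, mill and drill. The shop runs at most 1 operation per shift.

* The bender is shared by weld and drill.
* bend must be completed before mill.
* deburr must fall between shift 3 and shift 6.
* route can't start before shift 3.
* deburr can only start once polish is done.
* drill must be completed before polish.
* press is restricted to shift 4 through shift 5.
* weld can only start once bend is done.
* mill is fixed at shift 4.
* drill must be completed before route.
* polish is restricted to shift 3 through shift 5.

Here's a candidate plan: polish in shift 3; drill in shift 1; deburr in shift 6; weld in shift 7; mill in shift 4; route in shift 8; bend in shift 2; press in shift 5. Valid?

weld can only start once bend is done — holds.
route can't start before shift 3 — holds.
bend must be completed before mill — holds.
mill is fixed at shift 4 — holds.
The bender is shared by weld and drill — holds.
drill must be completed before route — holds.
deburr must fall between shift 3 and shift 6 — holds.
press is restricted to shift 4 through shift 5 — holds.
polish is restricted to shift 3 through shift 5 — holds.
deburr can only start once polish is done — holds.
The shop runs at most 1 operation per shift — holds.
drill must be completed before polish — holds.

Yes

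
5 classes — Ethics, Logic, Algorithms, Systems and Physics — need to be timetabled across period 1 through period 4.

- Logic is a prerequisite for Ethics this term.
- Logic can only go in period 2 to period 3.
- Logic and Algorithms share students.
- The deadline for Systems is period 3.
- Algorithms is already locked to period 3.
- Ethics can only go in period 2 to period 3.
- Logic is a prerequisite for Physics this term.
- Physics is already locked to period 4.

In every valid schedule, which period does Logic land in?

period 2

Logic's window is period 2–period 3.
Algorithms is fixed at period 3, and Logic can't share a period with Algorithms.
So Logic must be period 2.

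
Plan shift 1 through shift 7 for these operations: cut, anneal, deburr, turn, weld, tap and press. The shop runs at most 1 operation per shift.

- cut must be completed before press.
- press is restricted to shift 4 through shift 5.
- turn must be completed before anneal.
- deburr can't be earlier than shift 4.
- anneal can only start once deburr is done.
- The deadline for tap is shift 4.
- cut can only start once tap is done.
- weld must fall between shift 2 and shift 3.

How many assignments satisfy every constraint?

12

Splitting on cut: it can be shift 2 (4), shift 3 (4), shift 4 (4). Listing each branch's schedules as (anneal, deburr, turn, weld, tap, press) by shift number:
cut=shift 2: (7,4,6,3,1,5) (7,5,6,3,1,4) (7,6,4,3,1,5) (7,6,5,3,1,4) — 4.
cut=shift 3: (7,4,6,2,1,5) (7,5,6,2,1,4) (7,6,4,2,1,5) (7,6,5,2,1,4) — 4.
cut=shift 4: (7,6,1,2,3,5) (7,6,1,3,2,5) (7,6,2,3,1,5) (7,6,3,2,1,5) — 4.
Summing: 4 + 4 + 4 = 12.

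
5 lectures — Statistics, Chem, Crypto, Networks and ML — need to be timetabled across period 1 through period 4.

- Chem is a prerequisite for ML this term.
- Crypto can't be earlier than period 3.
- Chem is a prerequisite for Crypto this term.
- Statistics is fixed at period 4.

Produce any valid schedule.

ML=period 2; Crypto=period 3; Statistics=period 4; Networks=period 1; Chem=period 1

Checking: Chem(period 1) before Crypto(period 3); Chem(period 1) before ML(period 2); Statistics=period 4 in [period 4,period 4]; Crypto=period 3 in [period 3,period 4].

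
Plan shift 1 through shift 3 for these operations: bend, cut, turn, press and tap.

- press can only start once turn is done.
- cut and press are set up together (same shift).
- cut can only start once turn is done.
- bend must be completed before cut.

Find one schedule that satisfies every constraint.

cut -> shift 2, tap -> shift 1, turn -> shift 1, bend -> shift 1, press -> shift 2

Checking: turn(shift 1) before cut(shift 2); bend(shift 1) before cut(shift 2); turn(shift 1) before press(shift 2); cut = press = shift 2.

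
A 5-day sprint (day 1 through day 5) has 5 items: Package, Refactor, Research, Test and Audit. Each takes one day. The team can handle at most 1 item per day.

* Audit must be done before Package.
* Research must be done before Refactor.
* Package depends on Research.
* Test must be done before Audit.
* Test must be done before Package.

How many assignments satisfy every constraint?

Splitting on Package: it can be day 4 (3), day 5 (6). Listing each branch's schedules as (Refactor, Research, Test, Audit) by day number:
Package=day 4: (5,1,2,3) (5,2,1,3) (5,3,1,2) — 3.
Package=day 5: (2,1,3,4) (3,1,2,4) (3,2,1,4) (4,1,2,3) (4,2,1,3) (4,3,1,2) — 6.
Summing: 3 + 6 = 9.

9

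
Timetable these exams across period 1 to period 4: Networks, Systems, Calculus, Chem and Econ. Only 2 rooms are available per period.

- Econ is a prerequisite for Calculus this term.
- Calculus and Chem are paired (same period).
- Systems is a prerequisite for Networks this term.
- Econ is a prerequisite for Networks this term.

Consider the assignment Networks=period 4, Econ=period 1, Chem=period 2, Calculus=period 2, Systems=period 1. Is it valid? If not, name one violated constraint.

Only 2 rooms are available per period — holds.
Econ is a prerequisite for Calculus this term — holds.
Econ is a prerequisite for Networks this term — holds.
Systems is a prerequisite for Networks this term — holds.
Calculus and Chem are paired (same period) — holds.

Yes, all constraints hold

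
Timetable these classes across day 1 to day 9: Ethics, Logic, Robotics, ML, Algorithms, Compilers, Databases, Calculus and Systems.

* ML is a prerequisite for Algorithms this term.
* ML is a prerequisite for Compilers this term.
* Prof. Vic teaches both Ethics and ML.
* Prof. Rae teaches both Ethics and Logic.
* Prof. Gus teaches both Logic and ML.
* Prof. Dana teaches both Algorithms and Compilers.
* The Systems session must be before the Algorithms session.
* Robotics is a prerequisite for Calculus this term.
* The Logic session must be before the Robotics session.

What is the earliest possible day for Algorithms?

Precedence pushes Algorithms to at least day 2.
Algorithms at day 2 is achievable: Robotics -> day 3, Logic -> day 2, Systems -> day 1, Calculus -> day 4, Algorithms -> day 2, ML -> day 1, Databases -> day 1, Ethics -> day 3, Compilers -> day 3.

day 2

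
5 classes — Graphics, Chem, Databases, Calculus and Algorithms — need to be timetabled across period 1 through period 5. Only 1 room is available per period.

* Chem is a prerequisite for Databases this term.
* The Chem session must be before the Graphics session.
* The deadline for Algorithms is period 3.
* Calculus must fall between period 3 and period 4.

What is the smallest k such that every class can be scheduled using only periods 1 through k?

The precedence chain requires at least 2 distinct periods.
With at most 1 per period and 5 classes, at least 5 periods are needed.
Calculus can't be placed before period 3, so the schedule must run through at least period 3.
5 works (last occupied period: period 5): for example Calculus in period 3, Databases in period 5, Algorithms in period 1, Graphics in period 4, Chem in period 2.

5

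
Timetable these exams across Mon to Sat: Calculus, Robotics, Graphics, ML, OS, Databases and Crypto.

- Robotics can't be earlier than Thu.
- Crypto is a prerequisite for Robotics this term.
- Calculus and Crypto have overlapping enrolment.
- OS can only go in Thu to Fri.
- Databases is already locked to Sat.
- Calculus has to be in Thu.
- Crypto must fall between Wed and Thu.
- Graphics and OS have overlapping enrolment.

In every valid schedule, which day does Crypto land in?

Wed

Crypto's window is Wed–Thu.
Calculus is fixed at Thu, and Crypto can't share a day with Calculus.
So Crypto must be Wed.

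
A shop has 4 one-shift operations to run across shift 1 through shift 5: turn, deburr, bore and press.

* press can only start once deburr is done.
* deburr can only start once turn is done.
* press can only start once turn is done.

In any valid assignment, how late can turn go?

Downstream work caps turn at shift 3.
turn at shift 3 is achievable: press in shift 5; bore in shift 1; turn in shift 3; deburr in shift 4.

shift 3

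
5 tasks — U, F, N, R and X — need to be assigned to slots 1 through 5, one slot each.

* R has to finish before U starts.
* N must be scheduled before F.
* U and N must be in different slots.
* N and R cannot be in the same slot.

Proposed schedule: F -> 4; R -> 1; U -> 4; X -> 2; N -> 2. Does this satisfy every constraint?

U and N must be in different slots — holds.
N and R cannot be in the same slot — holds.
N must be scheduled before F — holds.
R has to finish before U starts — holds.

Yes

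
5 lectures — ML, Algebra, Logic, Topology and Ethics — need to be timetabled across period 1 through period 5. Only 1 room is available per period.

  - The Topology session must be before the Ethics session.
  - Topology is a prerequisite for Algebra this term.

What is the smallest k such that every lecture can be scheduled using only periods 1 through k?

The precedence chain requires at least 2 distinct periods.
With at most 1 per period and 5 lectures, at least 5 periods are needed.
5 works (last occupied period: period 5): for example Algebra=period 2, Topology=period 1, Ethics=period 3, Logic=period 5, ML=period 4.

5 periods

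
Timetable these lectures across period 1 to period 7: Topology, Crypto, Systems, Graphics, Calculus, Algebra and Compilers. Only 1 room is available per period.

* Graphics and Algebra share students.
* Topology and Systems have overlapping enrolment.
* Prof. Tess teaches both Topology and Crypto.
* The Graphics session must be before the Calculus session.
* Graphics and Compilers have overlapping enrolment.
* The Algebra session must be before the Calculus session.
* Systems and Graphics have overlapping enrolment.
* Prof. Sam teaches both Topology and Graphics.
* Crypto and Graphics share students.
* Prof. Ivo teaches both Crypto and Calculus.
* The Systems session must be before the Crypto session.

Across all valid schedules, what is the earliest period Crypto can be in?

Precedence pushes Crypto to at least period 2.
Crypto at period 2 is achievable: Compilers=period 7; Calculus=period 5; Crypto=period 2; Graphics=period 3; Algebra=period 4; Systems=period 1; Topology=period 6.

period 2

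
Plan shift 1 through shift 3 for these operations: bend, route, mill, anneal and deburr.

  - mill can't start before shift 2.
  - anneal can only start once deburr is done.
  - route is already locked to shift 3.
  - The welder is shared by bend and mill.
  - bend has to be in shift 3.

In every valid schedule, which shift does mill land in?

mill's window is shift 2–shift 3.
bend is fixed at shift 3, and mill can't share a shift with bend.
So mill must be shift 2.

shift 2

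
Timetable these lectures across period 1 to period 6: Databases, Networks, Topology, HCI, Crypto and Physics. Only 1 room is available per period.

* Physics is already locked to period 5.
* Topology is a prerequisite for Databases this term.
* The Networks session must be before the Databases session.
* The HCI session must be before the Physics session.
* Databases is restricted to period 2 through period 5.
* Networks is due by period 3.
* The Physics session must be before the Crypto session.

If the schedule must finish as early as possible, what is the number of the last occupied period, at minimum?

6

The precedence chain requires at least 3 distinct periods.
With at most 1 per period and 6 lectures, at least 6 periods are needed.
Propagating the time windows through the other constraints, Crypto can't land before period 6, so the schedule must run through at least period 6.
6 works (last occupied period: period 6): for example Networks -> period 1; Databases -> period 3; Crypto -> period 6; HCI -> period 4; Topology -> period 2; Physics -> period 5.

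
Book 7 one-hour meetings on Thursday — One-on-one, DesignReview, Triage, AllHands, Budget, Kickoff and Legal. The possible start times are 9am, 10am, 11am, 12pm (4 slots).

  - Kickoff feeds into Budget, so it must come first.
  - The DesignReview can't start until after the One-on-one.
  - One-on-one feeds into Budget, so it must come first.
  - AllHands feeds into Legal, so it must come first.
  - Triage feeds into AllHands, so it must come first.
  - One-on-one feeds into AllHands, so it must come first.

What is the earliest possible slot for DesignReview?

10am

Precedence pushes DesignReview to at least 10am.
DesignReview at 10am is achievable: Budget in 10am, Kickoff in 9am, DesignReview in 10am, AllHands in 10am, Triage in 9am, One-on-one in 9am, Legal in 11am.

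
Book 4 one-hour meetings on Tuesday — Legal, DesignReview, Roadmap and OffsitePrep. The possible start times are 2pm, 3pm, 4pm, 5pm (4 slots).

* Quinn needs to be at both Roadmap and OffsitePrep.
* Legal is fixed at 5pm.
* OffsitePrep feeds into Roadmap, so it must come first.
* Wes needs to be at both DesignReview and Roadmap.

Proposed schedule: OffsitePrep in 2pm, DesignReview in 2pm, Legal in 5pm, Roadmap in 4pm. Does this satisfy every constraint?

Wes needs to be at both DesignReview and Roadmap — holds.
Legal is fixed at 5pm — holds.
Quinn needs to be at both Roadmap and OffsitePrep — holds.
OffsitePrep feeds into Roadmap, so it must come first — holds.

Yes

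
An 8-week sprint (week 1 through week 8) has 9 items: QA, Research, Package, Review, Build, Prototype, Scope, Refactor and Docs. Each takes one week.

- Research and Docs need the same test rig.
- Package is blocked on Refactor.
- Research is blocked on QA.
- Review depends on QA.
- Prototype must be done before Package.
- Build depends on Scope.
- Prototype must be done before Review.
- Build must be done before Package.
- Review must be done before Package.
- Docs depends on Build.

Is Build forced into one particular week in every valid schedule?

No

Build can be week 2 (e.g. Build=week 2, QA=week 1, Review=week 2, Refactor=week 1, Package=week 3, Prototype=week 1, Scope=week 1, Docs=week 3, Research=week 2) or week 3 (e.g. Docs -> week 4; Scope -> week 1; Research -> week 2; Review -> week 2; QA -> week 1; Package -> week 4; Refactor -> week 1; Prototype -> week 1; Build -> week 3).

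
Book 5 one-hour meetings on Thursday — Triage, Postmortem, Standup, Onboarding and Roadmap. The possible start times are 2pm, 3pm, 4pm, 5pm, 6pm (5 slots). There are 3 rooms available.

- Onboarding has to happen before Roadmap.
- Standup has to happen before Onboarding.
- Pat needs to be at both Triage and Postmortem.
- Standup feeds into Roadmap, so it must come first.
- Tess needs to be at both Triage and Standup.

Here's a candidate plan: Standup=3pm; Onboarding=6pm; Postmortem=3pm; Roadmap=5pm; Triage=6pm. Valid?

Invalid. Onboarding has to happen before Roadmap.

Onboarding has to happen before Roadmap — violated.
Pat needs to be at both Triage and Postmortem — holds.
There are 3 rooms available — holds.
Tess needs to be at both Triage and Standup — holds.
Standup feeds into Roadmap, so it must come first — holds.
Standup has to happen before Onboarding — holds.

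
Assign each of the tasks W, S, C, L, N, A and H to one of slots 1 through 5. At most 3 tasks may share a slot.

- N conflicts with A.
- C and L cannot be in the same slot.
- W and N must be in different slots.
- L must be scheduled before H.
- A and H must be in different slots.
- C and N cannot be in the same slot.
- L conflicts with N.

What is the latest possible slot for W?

5

W at 5 is achievable: L in 1, C in 2, W in 5, A in 1, S in 1, H in 2, N in 3.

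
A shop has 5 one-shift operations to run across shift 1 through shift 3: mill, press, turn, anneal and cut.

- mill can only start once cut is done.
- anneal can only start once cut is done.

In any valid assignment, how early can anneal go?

shift 2

Precedence pushes anneal to at least shift 2.
anneal at shift 2 is achievable: anneal=shift 2; cut=shift 1; turn=shift 1; press=shift 1; mill=shift 2.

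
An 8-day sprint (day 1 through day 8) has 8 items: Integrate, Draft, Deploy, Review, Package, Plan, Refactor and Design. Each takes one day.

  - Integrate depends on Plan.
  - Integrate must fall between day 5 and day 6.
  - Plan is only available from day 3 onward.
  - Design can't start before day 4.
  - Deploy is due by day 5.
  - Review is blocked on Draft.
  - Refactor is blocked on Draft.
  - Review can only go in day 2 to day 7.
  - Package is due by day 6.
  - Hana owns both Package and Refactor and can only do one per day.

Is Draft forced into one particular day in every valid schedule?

Draft can be day 1 (e.g. Refactor in day 2, Deploy in day 1, Draft in day 1, Integrate in day 5, Plan in day 3, Design in day 4, Package in day 1, Review in day 2) or day 2 (e.g. Plan -> day 3, Integrate -> day 5, Package -> day 1, Review -> day 3, Deploy -> day 1, Design -> day 4, Draft -> day 2, Refactor -> day 3).

No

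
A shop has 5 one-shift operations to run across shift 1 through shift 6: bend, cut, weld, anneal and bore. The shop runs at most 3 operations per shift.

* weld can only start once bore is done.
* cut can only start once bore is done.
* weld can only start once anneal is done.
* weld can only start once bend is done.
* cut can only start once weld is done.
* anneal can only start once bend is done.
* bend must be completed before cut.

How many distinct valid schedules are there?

48

Splitting on bend: it can be shift 1 (30), shift 2 (14), shift 3 (4). Listing each branch's schedules as (cut, weld, anneal, bore) by shift number:
bend=shift 1: (4,3,2,1) (4,3,2,2) (5,3,2,1) (5,3,2,2) (5,4,2,1) (5,4,2,2) (5,4,2,3) (5,4,3,1) (5,4,3,2) (5,4,3,3) (6,3,2,1) (6,3,2,2) (6,4,2,1) (6,4,2,2) (6,4,2,3) (6,4,3,1) (6,4,3,2) (6,4,3,3) (6,5,2,1) (6,5,2,2) (6,5,2,3) (6,5,2,4) (6,5,3,1) (6,5,3,2) (6,5,3,3) (6,5,3,4) (6,5,4,1) (6,5,4,2) (6,5,4,3) (6,5,4,4) — 30.
bend=shift 2: (5,4,3,1) (5,4,3,2) (5,4,3,3) (6,4,3,1) (6,4,3,2) (6,4,3,3) (6,5,3,1) (6,5,3,2) (6,5,3,3) (6,5,3,4) (6,5,4,1) (6,5,4,2) (6,5,4,3) (6,5,4,4) — 14.
bend=shift 3: (6,5,4,1) (6,5,4,2) (6,5,4,3) (6,5,4,4) — 4.
Summing: 30 + 14 + 4 = 48.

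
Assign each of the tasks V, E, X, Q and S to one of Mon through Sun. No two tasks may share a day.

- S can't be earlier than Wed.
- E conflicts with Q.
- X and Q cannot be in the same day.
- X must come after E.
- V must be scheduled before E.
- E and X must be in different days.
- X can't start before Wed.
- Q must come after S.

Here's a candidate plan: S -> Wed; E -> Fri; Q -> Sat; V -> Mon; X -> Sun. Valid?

Yes, all constraints hold

X must come after E — holds.
S can't be earlier than Wed — holds.
No two tasks may share a day — holds.
X and Q cannot be in the same day — holds.
V must be scheduled before E — holds.
E conflicts with Q — holds.
Q must come after S — holds.
E and X must be in different days — holds.
X can't start before Wed — holds.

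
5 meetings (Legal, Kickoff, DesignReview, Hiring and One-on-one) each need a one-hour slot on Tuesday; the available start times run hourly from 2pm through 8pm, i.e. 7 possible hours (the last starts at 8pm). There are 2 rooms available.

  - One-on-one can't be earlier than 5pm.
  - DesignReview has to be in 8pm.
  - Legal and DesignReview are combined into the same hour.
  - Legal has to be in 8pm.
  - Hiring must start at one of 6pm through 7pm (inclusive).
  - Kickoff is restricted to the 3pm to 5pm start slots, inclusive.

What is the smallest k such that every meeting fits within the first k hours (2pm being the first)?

7 hours

With at most 2 per hour and 5 meetings, at least 3 hours are needed.
Legal can't be placed before 8pm — that is hour 7 counting from 2pm — so the schedule must run through at least 7 hours.
7 works (last occupied hour: 8pm): for example One-on-one -> 5pm, Legal -> 8pm, DesignReview -> 8pm, Kickoff -> 3pm, Hiring -> 6pm.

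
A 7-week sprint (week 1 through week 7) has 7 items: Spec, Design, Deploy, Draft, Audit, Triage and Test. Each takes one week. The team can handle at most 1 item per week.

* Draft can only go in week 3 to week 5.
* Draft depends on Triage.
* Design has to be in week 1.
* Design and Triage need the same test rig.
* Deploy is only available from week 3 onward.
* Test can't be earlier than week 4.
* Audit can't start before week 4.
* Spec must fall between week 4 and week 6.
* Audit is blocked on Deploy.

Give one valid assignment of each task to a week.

Deploy in week 5; Test in week 7; Spec in week 4; Draft in week 3; Triage in week 2; Audit in week 6; Design in week 1

Checking: Deploy(week 5) before Audit(week 6); Triage(week 2) before Draft(week 3); Design(week 1) != Triage(week 2); Test=week 7 in [week 4,week 7]; Deploy=week 5 in [week 3,week 7]; Spec=week 4 in [week 4,week 6]; Audit=week 6 in [week 4,week 7]; Draft=week 3 in [week 3,week 5]; Design=week 1 in [week 1,week 1]; max 1 per week (cap 1).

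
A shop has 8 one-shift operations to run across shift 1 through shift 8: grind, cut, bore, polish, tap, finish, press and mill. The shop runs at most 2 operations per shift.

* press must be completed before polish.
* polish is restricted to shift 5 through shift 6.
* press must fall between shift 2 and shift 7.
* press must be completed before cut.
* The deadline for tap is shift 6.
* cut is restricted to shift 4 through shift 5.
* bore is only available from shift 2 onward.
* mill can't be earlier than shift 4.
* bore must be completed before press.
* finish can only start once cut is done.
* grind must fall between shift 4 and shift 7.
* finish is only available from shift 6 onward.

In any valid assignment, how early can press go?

shift 3

Press is available from shift 2; precedence pushes press to at least shift 3; press's own window allows nothing later than shift 7; downstream work caps press at shift 4.
press at shift 3 is achievable: finish in shift 6; press in shift 3; bore in shift 2; grind in shift 4; mill in shift 5; cut in shift 4; tap in shift 1; polish in shift 5.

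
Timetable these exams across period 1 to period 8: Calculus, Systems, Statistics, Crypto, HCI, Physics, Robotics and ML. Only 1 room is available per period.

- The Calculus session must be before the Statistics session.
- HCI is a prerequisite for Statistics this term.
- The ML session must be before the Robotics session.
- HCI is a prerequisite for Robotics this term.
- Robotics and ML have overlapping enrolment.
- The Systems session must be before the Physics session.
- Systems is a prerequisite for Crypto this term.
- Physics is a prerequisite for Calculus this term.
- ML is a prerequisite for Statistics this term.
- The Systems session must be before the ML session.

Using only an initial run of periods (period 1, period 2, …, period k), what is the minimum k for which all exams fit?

8

The precedence chain requires at least 4 distinct periods.
With at most 1 per period and 8 exams, at least 8 periods are needed.
8 works (last occupied period: period 8): for example HCI -> period 5; Calculus -> period 4; Robotics -> period 7; Systems -> period 1; ML -> period 2; Statistics -> period 6; Crypto -> period 8; Physics -> period 3.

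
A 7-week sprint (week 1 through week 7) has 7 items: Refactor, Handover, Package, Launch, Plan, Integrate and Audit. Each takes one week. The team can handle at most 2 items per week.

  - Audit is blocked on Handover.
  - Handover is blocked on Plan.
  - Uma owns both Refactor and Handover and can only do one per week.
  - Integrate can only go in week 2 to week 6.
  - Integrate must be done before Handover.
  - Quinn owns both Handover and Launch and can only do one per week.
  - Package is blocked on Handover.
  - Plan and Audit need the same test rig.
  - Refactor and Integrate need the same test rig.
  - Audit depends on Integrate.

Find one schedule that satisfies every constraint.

Plan in week 1, Audit in week 4, Refactor in week 1, Package in week 4, Handover in week 3, Integrate in week 2, Launch in week 2

Checking: Integrate(week 2) before Audit(week 4); Integrate(week 2) before Handover(week 3); Plan(week 1) before Handover(week 3); Handover(week 3) before Package(week 4); Handover(week 3) before Audit(week 4); Plan(week 1) != Audit(week 4); Handover(week 3) != Launch(week 2); Refactor(week 1) != Handover(week 3); Refactor(week 1) != Integrate(week 2); Integrate=week 2 in [week 2,week 6]; max 2 per week (cap 2).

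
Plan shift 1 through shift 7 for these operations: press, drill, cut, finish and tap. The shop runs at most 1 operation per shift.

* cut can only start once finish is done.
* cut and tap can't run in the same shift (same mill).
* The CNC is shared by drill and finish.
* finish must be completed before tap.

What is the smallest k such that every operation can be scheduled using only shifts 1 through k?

The precedence chain requires at least 2 distinct shifts.
With at most 1 per shift and 5 operations, at least 5 shifts are needed.
5 works (last occupied shift: shift 5): for example drill in shift 5; press in shift 4; finish in shift 1; cut in shift 2; tap in shift 3.

5 shifts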